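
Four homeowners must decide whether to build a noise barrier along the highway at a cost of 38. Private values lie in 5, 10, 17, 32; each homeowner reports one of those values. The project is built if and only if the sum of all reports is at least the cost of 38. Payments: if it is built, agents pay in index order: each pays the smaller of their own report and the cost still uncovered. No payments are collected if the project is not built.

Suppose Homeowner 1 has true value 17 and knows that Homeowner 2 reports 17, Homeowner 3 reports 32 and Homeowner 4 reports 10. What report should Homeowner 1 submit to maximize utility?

Report 5: project built, pays 5, utility 17 - 5 = 12.
Report 10: project built, pays 10, utility 17 - 10 = 7.
Report 17: project built, pays 17, utility 17 - 17 = 0.
Report 32: project built, pays 32, utility 17 - 32 = -15.
The best choice is 5 with utility 12.

5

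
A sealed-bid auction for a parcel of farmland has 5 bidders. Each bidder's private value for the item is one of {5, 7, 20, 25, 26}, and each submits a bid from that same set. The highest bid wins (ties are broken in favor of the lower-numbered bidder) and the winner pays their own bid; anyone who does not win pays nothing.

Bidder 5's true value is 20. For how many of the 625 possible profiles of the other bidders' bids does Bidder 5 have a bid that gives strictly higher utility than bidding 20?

Others bid (5, 5, 5, 5): truth gives 0; bid 7 gives 13 > 0. Violating.
Others bid (5, 5, 5, 7): truth gives 0; no alternative beats it.
Others bid (5, 5, 5, 20): truth gives 0; no alternative beats it.
(Checking all 625 profiles: 1 has a profitable deviation, 624 do not.)

1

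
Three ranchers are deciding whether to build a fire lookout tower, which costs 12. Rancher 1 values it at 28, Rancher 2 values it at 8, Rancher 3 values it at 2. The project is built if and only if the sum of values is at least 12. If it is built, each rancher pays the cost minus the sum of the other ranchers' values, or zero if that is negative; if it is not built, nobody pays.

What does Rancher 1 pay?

2

Total value 38 ≥ cost 12, so the project is built.
The other ranchers' values sum to 10.
Cost minus that sum is 12 - 10 = 2.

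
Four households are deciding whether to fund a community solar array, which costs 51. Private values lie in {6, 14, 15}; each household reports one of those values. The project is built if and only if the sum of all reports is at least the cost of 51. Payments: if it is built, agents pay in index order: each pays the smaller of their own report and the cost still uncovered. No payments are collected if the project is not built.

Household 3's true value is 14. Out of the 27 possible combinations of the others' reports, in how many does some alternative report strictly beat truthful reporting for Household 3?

Others report (15, 15, 15): truth gives 0; report 6 gives 8 > 0. Violating.
Others report (6, 6, 6): truth gives 0; no alternative beats it.
Others report (6, 6, 14): truth gives 0; no alternative beats it.
(Checking all 27 profiles: 1 has a profitable deviation, 26 do not.)

1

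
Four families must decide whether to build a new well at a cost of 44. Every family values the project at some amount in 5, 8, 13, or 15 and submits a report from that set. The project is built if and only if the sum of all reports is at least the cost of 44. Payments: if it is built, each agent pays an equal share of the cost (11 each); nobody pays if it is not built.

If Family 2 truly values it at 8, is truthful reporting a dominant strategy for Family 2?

No

Consider the case where Family 1 reports 8, Family 3 reports 13 and Family 4 reports 15.
Truthful report 8: project built, pays 11, utility 8 - 11 = -3.
Report 5 instead: project not built, utility 0.
Since 0 > -3, reporting 5 is strictly better here, so truthful reporting is not dominant.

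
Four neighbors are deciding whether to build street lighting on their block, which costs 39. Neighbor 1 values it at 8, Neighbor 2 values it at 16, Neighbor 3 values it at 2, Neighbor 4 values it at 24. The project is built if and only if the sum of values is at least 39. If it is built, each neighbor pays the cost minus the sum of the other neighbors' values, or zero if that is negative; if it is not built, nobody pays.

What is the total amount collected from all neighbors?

18

Total value 50 ≥ cost 39, so it is built.
Neighbor 1: others sum to 42; max(0, 39 - 42) = 0.
Neighbor 2: others sum to 34; max(0, 39 - 34) = 5.
Neighbor 3: others sum to 48; max(0, 39 - 48) = 0.
Neighbor 4: others sum to 26; max(0, 39 - 26) = 13.
Total collected = 0 + 5 + 0 + 13 = 18.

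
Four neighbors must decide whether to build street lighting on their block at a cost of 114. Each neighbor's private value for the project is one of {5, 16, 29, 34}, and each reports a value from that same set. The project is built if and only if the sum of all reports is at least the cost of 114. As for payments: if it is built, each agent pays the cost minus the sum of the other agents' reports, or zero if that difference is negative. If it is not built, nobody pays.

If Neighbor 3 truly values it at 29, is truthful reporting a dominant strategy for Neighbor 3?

Check each profile of the others' reports and compare truth against every alternative report.
Others report (34, 34, 34): truth gives 17, best alternative gives 17.
Others report (29, 34, 34): truth gives 12, best alternative gives 12.
Others report (34, 29, 34): truth gives 12, best alternative gives 12.
Others report (34, 34, 29): truth gives 12, best alternative gives 12.
Others report (29, 29, 34): truth gives 7, best alternative gives 7.
Others report (29, 34, 29): truth gives 7, best alternative gives 7.
(Remaining 58 profiles checked similarly; truth is weakly best in each.)
In every case the truthful report is at least as good as any alternative, so it is a dominant strategy.

Yes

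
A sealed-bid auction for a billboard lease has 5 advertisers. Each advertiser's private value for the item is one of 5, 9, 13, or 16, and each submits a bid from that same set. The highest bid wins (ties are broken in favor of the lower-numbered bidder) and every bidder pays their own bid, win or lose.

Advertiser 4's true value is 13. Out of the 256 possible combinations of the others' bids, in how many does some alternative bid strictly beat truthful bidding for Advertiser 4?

234

Others bid (5, 5, 5, 5): truth gives 0; bid 9 gives 4 > 0. Violating.
Others bid (5, 5, 5, 9): truth gives 0; bid 9 gives 4 > 0. Violating.
Others bid (5, 5, 5, 16): truth gives -13; bid 16 gives -3 > -13. Violating.
Others bid (5, 5, 9, 16): truth gives -13; bid 16 gives -3 > -13. Violating.
Others bid (5, 5, 5, 13): truth gives 0; no alternative beats it.
Others bid (5, 5, 9, 5): truth gives 0; no alternative beats it.
(Checking all 256 profiles: 234 have a profitable deviation, 22 do not.)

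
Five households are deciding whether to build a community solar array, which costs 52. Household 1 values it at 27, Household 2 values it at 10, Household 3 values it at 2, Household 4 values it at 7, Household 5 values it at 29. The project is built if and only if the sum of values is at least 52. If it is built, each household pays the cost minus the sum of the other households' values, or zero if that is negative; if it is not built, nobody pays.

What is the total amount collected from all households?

10

Total value 75 ≥ cost 52, so it is built.
Household 1: others sum to 48; max(0, 52 - 48) = 4.
Household 2: others sum to 65; max(0, 52 - 65) = 0.
Household 3: others sum to 73; max(0, 52 - 73) = 0.
Household 4: others sum to 68; max(0, 52 - 68) = 0.
Household 5: others sum to 46; max(0, 52 - 46) = 6.
Total collected = 4 + 0 + 0 + 0 + 6 = 10.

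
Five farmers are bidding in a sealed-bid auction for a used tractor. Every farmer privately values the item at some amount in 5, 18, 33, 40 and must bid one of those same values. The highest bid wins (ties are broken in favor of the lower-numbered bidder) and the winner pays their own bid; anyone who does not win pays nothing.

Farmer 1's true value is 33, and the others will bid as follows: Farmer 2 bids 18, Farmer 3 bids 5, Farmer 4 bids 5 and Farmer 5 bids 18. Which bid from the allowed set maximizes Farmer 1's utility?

18

Bid 5: loses, pays 0, utility 0.
Bid 18: wins, pays 18, utility 33 - 18 = 15.
Bid 33: wins, pays 33, utility 33 - 33 = 0.
Bid 40: wins, pays 40, utility 33 - 40 = -7.
The best choice is 18 with utility 15.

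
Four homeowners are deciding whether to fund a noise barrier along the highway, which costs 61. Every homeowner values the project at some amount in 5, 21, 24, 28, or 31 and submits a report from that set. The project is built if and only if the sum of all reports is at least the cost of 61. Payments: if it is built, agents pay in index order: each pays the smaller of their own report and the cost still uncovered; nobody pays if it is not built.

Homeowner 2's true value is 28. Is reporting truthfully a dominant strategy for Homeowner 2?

Consider the case where Homeowner 1 reports 5, Homeowner 3 reports 5 and Homeowner 4 reports 28.
Truthful report 28: project built, pays 28, utility 28 - 28 = 0.
Report 24 instead: project built, pays 24, utility 28 - 24 = 4.
Since 4 > 0, reporting 24 is strictly better here, so truthful reporting is not dominant.

No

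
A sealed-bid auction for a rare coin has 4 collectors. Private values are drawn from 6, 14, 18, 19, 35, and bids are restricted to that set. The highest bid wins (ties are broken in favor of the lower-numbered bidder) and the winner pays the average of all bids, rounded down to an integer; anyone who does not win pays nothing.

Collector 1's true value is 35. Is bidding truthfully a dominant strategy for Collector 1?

Consider the case where Collector 2 bids 6, Collector 3 bids 6 and Collector 4 bids 6.
Truthful bid 35: wins, pays 13, utility 35 - 13 = 22.
Bid 6 instead: wins, pays 6, utility 35 - 6 = 29.
Since 29 > 22, bidding 6 is strictly better here, so truthful bidding is not dominant.

No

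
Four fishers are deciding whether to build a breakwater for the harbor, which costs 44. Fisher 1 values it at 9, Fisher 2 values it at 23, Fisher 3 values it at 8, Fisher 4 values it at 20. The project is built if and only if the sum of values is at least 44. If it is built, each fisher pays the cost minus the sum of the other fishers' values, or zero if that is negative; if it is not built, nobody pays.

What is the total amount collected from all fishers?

Total value 60 ≥ cost 44, so it is built.
Fisher 1: others sum to 51; max(0, 44 - 51) = 0.
Fisher 2: others sum to 37; max(0, 44 - 37) = 7.
Fisher 3: others sum to 52; max(0, 44 - 52) = 0.
Fisher 4: others sum to 40; max(0, 44 - 40) = 4.
Total collected = 0 + 7 + 0 + 4 = 11.

11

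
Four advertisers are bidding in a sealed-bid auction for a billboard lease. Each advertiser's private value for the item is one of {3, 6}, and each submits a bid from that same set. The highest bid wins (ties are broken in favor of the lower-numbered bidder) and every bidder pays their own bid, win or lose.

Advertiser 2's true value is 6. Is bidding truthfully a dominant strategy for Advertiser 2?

No

Consider the case where Advertiser 1 bids 6, Advertiser 3 bids 3 and Advertiser 4 bids 3.
Truthful bid 6: loses but pays 6, utility -6.
Bid 3 instead: loses but pays 3, utility -3.
Since -3 > -6, bidding 3 is strictly better here, so truthful bidding is not dominant.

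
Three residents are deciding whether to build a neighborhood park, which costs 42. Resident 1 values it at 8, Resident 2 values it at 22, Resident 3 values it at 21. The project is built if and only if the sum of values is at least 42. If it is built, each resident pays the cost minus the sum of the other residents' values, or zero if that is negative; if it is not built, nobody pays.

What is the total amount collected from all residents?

25

Total value 51 ≥ cost 42, so it is built.
Resident 1: others sum to 43; max(0, 42 - 43) = 0.
Resident 2: others sum to 29; max(0, 42 - 29) = 13.
Resident 3: others sum to 30; max(0, 42 - 30) = 12.
Total collected = 0 + 13 + 12 = 25.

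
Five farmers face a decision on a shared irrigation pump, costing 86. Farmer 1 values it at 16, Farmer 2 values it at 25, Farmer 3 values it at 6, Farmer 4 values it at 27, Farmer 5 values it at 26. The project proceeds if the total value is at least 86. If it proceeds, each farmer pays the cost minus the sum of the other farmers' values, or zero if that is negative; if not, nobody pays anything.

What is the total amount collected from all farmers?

Total value 100 ≥ cost 86, so it is built.
Farmer 1: others sum to 84; max(0, 86 - 84) = 2.
Farmer 2: others sum to 75; max(0, 86 - 75) = 11.
Farmer 3: others sum to 94; max(0, 86 - 94) = 0.
Farmer 4: others sum to 73; max(0, 86 - 73) = 13.
Farmer 5: others sum to 74; max(0, 86 - 74) = 12.
Total collected = 2 + 11 + 0 + 13 + 12 = 38.

38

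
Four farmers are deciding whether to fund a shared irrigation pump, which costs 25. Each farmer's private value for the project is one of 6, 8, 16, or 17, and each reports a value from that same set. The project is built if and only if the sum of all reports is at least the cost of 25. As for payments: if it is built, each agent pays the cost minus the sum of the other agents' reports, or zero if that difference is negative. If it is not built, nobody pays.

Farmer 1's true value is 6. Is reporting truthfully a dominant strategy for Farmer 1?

Yes

Check each profile of the others' reports and compare truth against every alternative report.
Others report (6, 6, 6): truth gives 0, best alternative gives -1.
Others report (6, 6, 16): truth gives 6, best alternative gives 6.
Others report (6, 6, 17): truth gives 6, best alternative gives 6.
Others report (6, 8, 16): truth gives 6, best alternative gives 6.
Others report (6, 8, 17): truth gives 6, best alternative gives 6.
Others report (6, 16, 6): truth gives 6, best alternative gives 6.
(Remaining 58 profiles checked similarly; truth is weakly best in each.)
In every case the truthful report is at least as good as any alternative, so it is a dominant strategy.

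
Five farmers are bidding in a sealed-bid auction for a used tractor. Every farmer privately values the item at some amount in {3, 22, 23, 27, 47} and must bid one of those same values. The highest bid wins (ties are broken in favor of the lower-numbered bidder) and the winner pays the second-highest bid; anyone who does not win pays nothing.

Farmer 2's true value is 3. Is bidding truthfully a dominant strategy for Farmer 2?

Check each profile of the others' bids and compare truth against every alternative bid.
Others bid (3, 3, 3, 22): truth gives 0, best alternative gives -19.
Others bid (3, 3, 22, 3): truth gives 0, best alternative gives -19.
Others bid (3, 3, 22, 22): truth gives 0, best alternative gives -19.
Others bid (3, 22, 3, 3): truth gives 0, best alternative gives -19.
Others bid (3, 22, 3, 22): truth gives 0, best alternative gives -19.
Others bid (3, 22, 22, 3): truth gives 0, best alternative gives -19.
(Remaining 619 profiles checked similarly; truth is weakly best in each.)
In every case the truthful bid is at least as good as any alternative, so it is a dominant strategy.

Yes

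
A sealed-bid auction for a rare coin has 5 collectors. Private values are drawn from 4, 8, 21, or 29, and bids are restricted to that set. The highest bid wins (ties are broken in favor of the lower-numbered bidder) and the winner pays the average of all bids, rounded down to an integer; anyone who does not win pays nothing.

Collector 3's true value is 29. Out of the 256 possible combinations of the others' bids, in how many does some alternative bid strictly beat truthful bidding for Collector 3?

Others bid (4, 4, 4, 4): truth gives 20; bid 8 gives 25 > 20. Violating.
Others bid (4, 4, 4, 8): truth gives 20; bid 8 gives 24 > 20. Violating.
Others bid (4, 4, 4, 21): truth gives 17; bid 21 gives 19 > 17. Violating.
Others bid (4, 4, 8, 4): truth gives 20; bid 8 gives 24 > 20. Violating.
Others bid (4, 4, 4, 29): truth gives 15; no alternative beats it.
Others bid (4, 4, 8, 29): truth gives 15; no alternative beats it.
(Checking all 256 profiles: 36 have a profitable deviation, 220 do not.)

36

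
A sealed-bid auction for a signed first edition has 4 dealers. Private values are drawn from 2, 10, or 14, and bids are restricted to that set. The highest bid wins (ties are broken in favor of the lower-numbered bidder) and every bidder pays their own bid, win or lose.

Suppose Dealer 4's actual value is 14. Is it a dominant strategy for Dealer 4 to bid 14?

Consider the case where Dealer 1 bids 2, Dealer 2 bids 2 and Dealer 3 bids 2.
Truthful bid 14: wins, pays 14, utility 14 - 14 = 0.
Bid 10 instead: wins, pays 10, utility 14 - 10 = 4.
Since 4 > 0, bidding 10 is strictly better here, so truthful bidding is not dominant.

No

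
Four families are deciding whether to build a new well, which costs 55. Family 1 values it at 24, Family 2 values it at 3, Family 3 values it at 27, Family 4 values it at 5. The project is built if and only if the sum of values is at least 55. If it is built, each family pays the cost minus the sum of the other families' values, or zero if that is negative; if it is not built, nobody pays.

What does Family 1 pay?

Total value 59 ≥ cost 55, so the project is built.
The other families' values sum to 35.
Cost minus that sum is 55 - 35 = 20.

20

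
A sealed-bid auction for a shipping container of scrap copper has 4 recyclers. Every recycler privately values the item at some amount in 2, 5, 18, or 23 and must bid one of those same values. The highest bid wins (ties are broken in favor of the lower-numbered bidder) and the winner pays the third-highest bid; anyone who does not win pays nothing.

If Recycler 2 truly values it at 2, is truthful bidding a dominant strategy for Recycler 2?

Check each profile of the others' bids and compare truth against every alternative bid.
Others bid (2, 5, 5): truth gives 0, best alternative gives -3.
Others bid (2, 2, 2): truth gives 0, best alternative gives 0.
Others bid (2, 2, 5): truth gives 0, best alternative gives 0.
Others bid (2, 2, 18): truth gives 0, best alternative gives 0.
Others bid (2, 2, 23): truth gives 0, best alternative gives 0.
Others bid (2, 5, 2): truth gives 0, best alternative gives 0.
(Remaining 58 profiles checked similarly; truth is weakly best in each.)
In every case the truthful bid is at least as good as any alternative, so it is a dominant strategy.

Yes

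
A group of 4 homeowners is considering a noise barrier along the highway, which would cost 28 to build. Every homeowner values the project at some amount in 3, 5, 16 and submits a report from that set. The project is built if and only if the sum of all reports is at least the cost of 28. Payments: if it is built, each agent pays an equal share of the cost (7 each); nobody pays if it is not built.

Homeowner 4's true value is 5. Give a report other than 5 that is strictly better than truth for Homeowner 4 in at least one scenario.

Suppose Homeowner 1 reports 3, Homeowner 2 reports 5 and Homeowner 3 reports 16.
Report 5: project built, pays 7, utility 5 - 7 = -2.
Report 3: project not built, utility 0.
So reporting 3 beats truth here (0 > -2).

3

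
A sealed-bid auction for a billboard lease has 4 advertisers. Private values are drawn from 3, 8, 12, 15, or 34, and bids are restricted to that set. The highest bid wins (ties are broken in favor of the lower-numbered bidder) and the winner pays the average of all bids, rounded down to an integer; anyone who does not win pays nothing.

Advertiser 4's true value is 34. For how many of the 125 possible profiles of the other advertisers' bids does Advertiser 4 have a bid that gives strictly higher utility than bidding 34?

Others bid (3, 3, 3): truth gives 24; bid 8 gives 30 > 24. Violating.
Others bid (3, 3, 8): truth gives 22; bid 12 gives 28 > 22. Violating.
Others bid (3, 3, 12): truth gives 21; bid 15 gives 26 > 21. Violating.
Others bid (3, 8, 3): truth gives 22; bid 12 gives 28 > 22. Violating.
Others bid (3, 3, 15): truth gives 21; no alternative beats it.
Others bid (3, 3, 34): truth gives 0; no alternative beats it.
(Checking all 125 profiles: 27 have a profitable deviation, 98 do not.)

27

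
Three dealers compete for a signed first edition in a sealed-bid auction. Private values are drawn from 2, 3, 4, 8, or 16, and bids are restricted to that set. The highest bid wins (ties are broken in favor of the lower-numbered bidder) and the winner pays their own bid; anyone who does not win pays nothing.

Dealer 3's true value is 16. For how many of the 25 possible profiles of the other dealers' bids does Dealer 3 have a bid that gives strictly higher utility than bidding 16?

Others bid (2, 2): truth gives 0; bid 3 gives 13 > 0. Violating.
Others bid (2, 3): truth gives 0; bid 4 gives 12 > 0. Violating.
Others bid (2, 4): truth gives 0; bid 8 gives 8 > 0. Violating.
Others bid (3, 2): truth gives 0; bid 4 gives 12 > 0. Violating.
Others bid (2, 8): truth gives 0; no alternative beats it.
Others bid (2, 16): truth gives 0; no alternative beats it.
(Checking all 25 profiles: 9 have a profitable deviation, 16 do not.)

9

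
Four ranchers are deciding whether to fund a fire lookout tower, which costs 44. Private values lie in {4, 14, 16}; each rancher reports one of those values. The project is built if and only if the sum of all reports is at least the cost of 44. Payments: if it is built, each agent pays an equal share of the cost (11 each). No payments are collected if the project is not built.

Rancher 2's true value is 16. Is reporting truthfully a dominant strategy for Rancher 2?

Yes

Check each profile of the others' reports and compare truth against every alternative report.
Others report (4, 14, 14): truth gives 5, best alternative gives 5.
Others report (4, 14, 16): truth gives 5, best alternative gives 5.
Others report (4, 16, 14): truth gives 5, best alternative gives 5.
Others report (4, 16, 16): truth gives 5, best alternative gives 5.
Others report (14, 4, 14): truth gives 5, best alternative gives 5.
Others report (14, 4, 16): truth gives 5, best alternative gives 5.
(Remaining 21 profiles checked similarly; truth is weakly best in each.)
In every case the truthful report is at least as good as any alternative, so it is a dominant strategy.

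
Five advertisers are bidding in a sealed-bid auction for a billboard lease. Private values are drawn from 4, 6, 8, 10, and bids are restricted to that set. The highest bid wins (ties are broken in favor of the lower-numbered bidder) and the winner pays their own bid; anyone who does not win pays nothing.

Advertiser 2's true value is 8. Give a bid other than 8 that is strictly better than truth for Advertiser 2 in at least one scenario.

Suppose Advertiser 1 bids 4, Advertiser 3 bids 4, Advertiser 4 bids 4 and Advertiser 5 bids 4.
Bid 8: wins, pays 8, utility 8 - 8 = 0.
Bid 6: wins, pays 6, utility 8 - 6 = 2.
So bidding 6 beats truth here (2 > 0).

6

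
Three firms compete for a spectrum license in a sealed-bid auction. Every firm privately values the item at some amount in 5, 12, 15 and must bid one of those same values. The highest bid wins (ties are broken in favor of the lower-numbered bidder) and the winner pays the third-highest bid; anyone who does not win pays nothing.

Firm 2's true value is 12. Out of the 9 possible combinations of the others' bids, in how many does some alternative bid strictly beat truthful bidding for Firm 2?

2

Others bid (5, 15): truth gives 0; bid 15 gives 7 > 0. Violating.
Others bid (12, 5): truth gives 0; bid 15 gives 7 > 0. Violating.
Others bid (5, 5): truth gives 7; no alternative beats it.
Others bid (5, 12): truth gives 7; no alternative beats it.
(Checking all 9 profiles: 2 have a profitable deviation, 7 do not.)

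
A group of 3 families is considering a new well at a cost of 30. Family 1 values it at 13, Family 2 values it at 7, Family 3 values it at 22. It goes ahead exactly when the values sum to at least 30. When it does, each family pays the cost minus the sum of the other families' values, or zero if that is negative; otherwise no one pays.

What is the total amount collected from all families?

Total value 42 ≥ cost 30, so it is built.
Family 1: others sum to 29; max(0, 30 - 29) = 1.
Family 2: others sum to 35; max(0, 30 - 35) = 0.
Family 3: others sum to 20; max(0, 30 - 20) = 10.
Total collected = 1 + 0 + 10 = 11.

11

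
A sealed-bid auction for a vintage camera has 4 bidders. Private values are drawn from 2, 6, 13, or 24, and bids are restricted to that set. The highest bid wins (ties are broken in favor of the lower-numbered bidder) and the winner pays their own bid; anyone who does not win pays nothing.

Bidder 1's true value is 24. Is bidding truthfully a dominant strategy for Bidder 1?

No

Consider the case where Bidder 2 bids 2, Bidder 3 bids 2 and Bidder 4 bids 2.
Truthful bid 24: wins, pays 24, utility 24 - 24 = 0.
Bid 2 instead: wins, pays 2, utility 24 - 2 = 22.
Since 22 > 0, bidding 2 is strictly better here, so truthful bidding is not dominant.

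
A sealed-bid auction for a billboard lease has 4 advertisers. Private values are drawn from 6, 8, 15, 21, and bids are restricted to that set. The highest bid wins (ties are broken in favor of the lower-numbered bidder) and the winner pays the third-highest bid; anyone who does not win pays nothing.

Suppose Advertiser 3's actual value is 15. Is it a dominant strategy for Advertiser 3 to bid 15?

No

Consider the case where Advertiser 1 bids 6, Advertiser 2 bids 6 and Advertiser 4 bids 21.
Truthful bid 15: loses, pays 0, utility 0.
Bid 21 instead: wins, pays 6, utility 15 - 6 = 9.
Since 9 > 0, bidding 21 is strictly better here, so truthful bidding is not dominant.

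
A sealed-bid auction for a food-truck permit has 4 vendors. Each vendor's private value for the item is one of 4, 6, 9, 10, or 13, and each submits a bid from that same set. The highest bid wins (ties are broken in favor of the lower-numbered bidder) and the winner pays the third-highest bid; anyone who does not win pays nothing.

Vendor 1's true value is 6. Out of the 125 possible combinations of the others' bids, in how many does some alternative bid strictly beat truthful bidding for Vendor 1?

9

Others bid (4, 4, 9): truth gives 0; bid 9 gives 2 > 0. Violating.
Others bid (4, 4, 10): truth gives 0; bid 10 gives 2 > 0. Violating.
Others bid (4, 4, 13): truth gives 0; bid 13 gives 2 > 0. Violating.
Others bid (4, 9, 4): truth gives 0; bid 9 gives 2 > 0. Violating.
Others bid (4, 4, 4): truth gives 2; no alternative beats it.
Others bid (4, 4, 6): truth gives 2; no alternative beats it.
(Checking all 125 profiles: 9 have a profitable deviation, 116 do not.)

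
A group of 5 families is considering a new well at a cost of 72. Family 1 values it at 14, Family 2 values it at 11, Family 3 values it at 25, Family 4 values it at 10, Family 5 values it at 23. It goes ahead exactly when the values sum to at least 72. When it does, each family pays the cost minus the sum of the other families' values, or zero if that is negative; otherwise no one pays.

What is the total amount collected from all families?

29

Total value 83 ≥ cost 72, so it is built.
Family 1: others sum to 69; max(0, 72 - 69) = 3.
Family 2: others sum to 72; max(0, 72 - 72) = 0.
Family 3: others sum to 58; max(0, 72 - 58) = 14.
Family 4: others sum to 73; max(0, 72 - 73) = 0.
Family 5: others sum to 60; max(0, 72 - 60) = 12.
Total collected = 3 + 0 + 14 + 0 + 12 = 29.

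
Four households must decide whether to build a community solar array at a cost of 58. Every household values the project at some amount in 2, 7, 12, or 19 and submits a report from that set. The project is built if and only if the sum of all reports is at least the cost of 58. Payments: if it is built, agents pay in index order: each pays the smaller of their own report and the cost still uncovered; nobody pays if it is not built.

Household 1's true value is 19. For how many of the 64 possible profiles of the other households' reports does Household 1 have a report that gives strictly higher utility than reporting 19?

Others report (12, 19, 19): truth gives 0; report 12 gives 7 > 0. Violating.
Others report (19, 12, 19): truth gives 0; report 12 gives 7 > 0. Violating.
Others report (19, 19, 12): truth gives 0; report 12 gives 7 > 0. Violating.
Others report (19, 19, 19): truth gives 0; report 2 gives 17 > 0. Violating.
Others report (2, 2, 2): truth gives 0; no alternative beats it.
Others report (2, 2, 7): truth gives 0; no alternative beats it.
(Checking all 64 profiles: 4 have a profitable deviation, 60 do not.)

4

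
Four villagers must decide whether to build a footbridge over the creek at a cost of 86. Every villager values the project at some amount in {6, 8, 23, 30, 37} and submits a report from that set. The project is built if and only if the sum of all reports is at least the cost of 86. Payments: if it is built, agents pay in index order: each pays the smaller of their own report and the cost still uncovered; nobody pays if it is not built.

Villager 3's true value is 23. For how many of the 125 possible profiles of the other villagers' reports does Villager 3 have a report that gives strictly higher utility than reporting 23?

Others report (6, 37, 37): truth gives 0; report 6 gives 17 > 0. Violating.
Others report (8, 37, 37): truth gives 0; report 6 gives 17 > 0. Violating.
Others report (23, 23, 37): truth gives 0; report 6 gives 17 > 0. Violating.
Others report (23, 30, 30): truth gives 0; report 6 gives 17 > 0. Violating.
Others report (6, 6, 6): truth gives 0; no alternative beats it.
Others report (6, 6, 8): truth gives 0; no alternative beats it.
(Checking all 125 profiles: 29 have a profitable deviation, 96 do not.)

29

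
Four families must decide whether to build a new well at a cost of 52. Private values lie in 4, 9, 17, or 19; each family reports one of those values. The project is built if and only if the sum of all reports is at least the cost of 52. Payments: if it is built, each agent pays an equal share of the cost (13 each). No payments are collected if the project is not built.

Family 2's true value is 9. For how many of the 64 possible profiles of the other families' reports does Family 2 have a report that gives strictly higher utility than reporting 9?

12

Others report (9, 17, 17): truth gives -4; report 4 gives 0 > -4. Violating.
Others report (9, 17, 19): truth gives -4; report 4 gives 0 > -4. Violating.
Others report (9, 19, 17): truth gives -4; report 4 gives 0 > -4. Violating.
Others report (9, 19, 19): truth gives -4; report 4 gives 0 > -4. Violating.
Others report (4, 4, 4): truth gives 0; no alternative beats it.
Others report (4, 4, 9): truth gives 0; no alternative beats it.
(Checking all 64 profiles: 12 have a profitable deviation, 52 do not.)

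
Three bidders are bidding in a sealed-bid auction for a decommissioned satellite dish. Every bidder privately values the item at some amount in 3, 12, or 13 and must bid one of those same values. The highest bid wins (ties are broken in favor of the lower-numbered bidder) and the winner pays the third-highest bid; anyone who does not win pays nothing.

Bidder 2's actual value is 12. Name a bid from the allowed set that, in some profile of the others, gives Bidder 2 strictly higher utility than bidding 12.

Suppose Bidder 1 bids 3 and Bidder 3 bids 13.
Bid 12: loses, pays 0, utility 0.
Bid 13: wins, pays 3, utility 12 - 3 = 9.
So bidding 13 beats truth here (9 > 0).

13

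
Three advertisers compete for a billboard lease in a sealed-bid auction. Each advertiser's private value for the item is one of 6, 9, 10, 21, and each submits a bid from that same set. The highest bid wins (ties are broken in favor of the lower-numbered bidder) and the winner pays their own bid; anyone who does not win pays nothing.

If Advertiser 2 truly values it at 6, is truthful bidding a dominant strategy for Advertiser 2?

Yes

Check each profile of the others' bids and compare truth against every alternative bid.
Others bid (6, 6): truth gives 0, best alternative gives -3.
Others bid (6, 9): truth gives 0, best alternative gives -3.
Others bid (6, 10): truth gives 0, best alternative gives 0.
Others bid (6, 21): truth gives 0, best alternative gives 0.
Others bid (9, 6): truth gives 0, best alternative gives 0.
Others bid (9, 9): truth gives 0, best alternative gives 0.
(Remaining 10 profiles checked similarly; truth is weakly best in each.)
In every case the truthful bid is at least as good as any alternative, so it is a dominant strategy.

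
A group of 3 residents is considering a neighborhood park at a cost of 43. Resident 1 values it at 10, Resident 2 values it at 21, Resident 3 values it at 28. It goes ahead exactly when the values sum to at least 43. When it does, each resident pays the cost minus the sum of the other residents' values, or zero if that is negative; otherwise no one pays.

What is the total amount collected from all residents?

17

Total value 59 ≥ cost 43, so it is built.
Resident 1: others sum to 49; max(0, 43 - 49) = 0.
Resident 2: others sum to 38; max(0, 43 - 38) = 5.
Resident 3: others sum to 31; max(0, 43 - 31) = 12.
Total collected = 0 + 5 + 12 = 17.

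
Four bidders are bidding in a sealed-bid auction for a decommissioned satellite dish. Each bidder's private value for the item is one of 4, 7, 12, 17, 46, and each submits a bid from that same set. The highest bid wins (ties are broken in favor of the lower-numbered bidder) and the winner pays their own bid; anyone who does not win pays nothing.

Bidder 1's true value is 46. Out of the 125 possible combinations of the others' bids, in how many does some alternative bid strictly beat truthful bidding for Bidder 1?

Others bid (4, 4, 4): truth gives 0; bid 4 gives 42 > 0. Violating.
Others bid (4, 4, 7): truth gives 0; bid 7 gives 39 > 0. Violating.
Others bid (4, 4, 12): truth gives 0; bid 12 gives 34 > 0. Violating.
Others bid (4, 4, 17): truth gives 0; bid 17 gives 29 > 0. Violating.
Others bid (4, 4, 46): truth gives 0; no alternative beats it.
Others bid (4, 7, 46): truth gives 0; no alternative beats it.
(Checking all 125 profiles: 64 have a profitable deviation, 61 do not.)

64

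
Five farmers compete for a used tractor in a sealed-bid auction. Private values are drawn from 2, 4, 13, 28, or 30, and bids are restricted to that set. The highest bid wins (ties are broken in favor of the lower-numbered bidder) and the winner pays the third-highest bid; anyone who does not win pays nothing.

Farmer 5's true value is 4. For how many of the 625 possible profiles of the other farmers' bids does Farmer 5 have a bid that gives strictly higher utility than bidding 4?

12

Others bid (2, 2, 2, 4): truth gives 0; bid 13 gives 2 > 0. Violating.
Others bid (2, 2, 2, 13): truth gives 0; bid 28 gives 2 > 0. Violating.
Others bid (2, 2, 2, 28): truth gives 0; bid 30 gives 2 > 0. Violating.
Others bid (2, 2, 4, 2): truth gives 0; bid 13 gives 2 > 0. Violating.
Others bid (2, 2, 2, 2): truth gives 2; no alternative beats it.
Others bid (2, 2, 2, 30): truth gives 0; no alternative beats it.
(Checking all 625 profiles: 12 have a profitable deviation, 613 do not.)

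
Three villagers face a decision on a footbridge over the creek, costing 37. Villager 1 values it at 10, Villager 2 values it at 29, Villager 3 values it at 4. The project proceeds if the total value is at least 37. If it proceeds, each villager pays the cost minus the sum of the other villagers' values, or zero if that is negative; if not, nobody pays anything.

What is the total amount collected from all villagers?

27

Total value 43 ≥ cost 37, so it is built.
Villager 1: others sum to 33; max(0, 37 - 33) = 4.
Villager 2: others sum to 14; max(0, 37 - 14) = 23.
Villager 3: others sum to 39; max(0, 37 - 39) = 0.
Total collected = 4 + 23 + 0 = 27.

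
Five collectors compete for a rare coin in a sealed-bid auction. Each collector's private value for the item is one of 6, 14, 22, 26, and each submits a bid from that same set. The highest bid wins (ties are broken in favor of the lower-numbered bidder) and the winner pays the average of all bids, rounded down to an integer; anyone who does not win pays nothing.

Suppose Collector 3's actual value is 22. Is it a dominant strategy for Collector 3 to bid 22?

Consider the case where Collector 1 bids 6, Collector 2 bids 6, Collector 4 bids 6 and Collector 5 bids 6.
Truthful bid 22: wins, pays 9, utility 22 - 9 = 13.
Bid 14 instead: wins, pays 7, utility 22 - 7 = 15.
Since 15 > 13, bidding 14 is strictly better here, so truthful bidding is not dominant.

No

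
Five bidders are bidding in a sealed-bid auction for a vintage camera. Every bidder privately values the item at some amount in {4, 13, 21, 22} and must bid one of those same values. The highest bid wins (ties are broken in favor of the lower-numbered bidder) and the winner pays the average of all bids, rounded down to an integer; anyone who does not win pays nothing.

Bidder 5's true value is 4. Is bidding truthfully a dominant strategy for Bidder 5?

Yes

Check each profile of the others' bids and compare truth against every alternative bid.
Others bid (4, 4, 4, 4): truth gives 0, best alternative gives -1.
Others bid (4, 4, 4, 13): truth gives 0, best alternative gives 0.
Others bid (4, 4, 4, 21): truth gives 0, best alternative gives 0.
Others bid (4, 4, 4, 22): truth gives 0, best alternative gives 0.
Others bid (4, 4, 13, 4): truth gives 0, best alternative gives 0.
Others bid (4, 4, 13, 13): truth gives 0, best alternative gives 0.
(Remaining 250 profiles checked similarly; truth is weakly best in each.)
In every case the truthful bid is at least as good as any alternative, so it is a dominant strategy.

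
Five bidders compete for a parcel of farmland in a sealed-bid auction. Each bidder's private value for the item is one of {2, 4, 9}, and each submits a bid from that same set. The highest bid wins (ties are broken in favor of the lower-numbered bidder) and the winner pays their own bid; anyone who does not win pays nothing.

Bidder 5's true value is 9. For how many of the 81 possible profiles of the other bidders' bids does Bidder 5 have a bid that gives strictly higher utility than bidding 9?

1

Others bid (2, 2, 2, 2): truth gives 0; bid 4 gives 5 > 0. Violating.
Others bid (2, 2, 2, 4): truth gives 0; no alternative beats it.
Others bid (2, 2, 2, 9): truth gives 0; no alternative beats it.
(Checking all 81 profiles: 1 has a profitable deviation, 80 do not.)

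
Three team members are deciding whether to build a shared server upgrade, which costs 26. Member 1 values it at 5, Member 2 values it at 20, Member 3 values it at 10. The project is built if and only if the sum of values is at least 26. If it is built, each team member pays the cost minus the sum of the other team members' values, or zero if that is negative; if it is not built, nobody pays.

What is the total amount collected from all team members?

12

Total value 35 ≥ cost 26, so it is built.
Member 1: others sum to 30; max(0, 26 - 30) = 0.
Member 2: others sum to 15; max(0, 26 - 15) = 11.
Member 3: others sum to 25; max(0, 26 - 25) = 1.
Total collected = 0 + 11 + 1 = 12.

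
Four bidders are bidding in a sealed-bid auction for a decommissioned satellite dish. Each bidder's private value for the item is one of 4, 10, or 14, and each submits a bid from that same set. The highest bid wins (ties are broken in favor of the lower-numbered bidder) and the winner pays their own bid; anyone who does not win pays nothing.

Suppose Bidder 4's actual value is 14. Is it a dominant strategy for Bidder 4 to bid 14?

Consider the case where Bidder 1 bids 4, Bidder 2 bids 4 and Bidder 3 bids 4.
Truthful bid 14: wins, pays 14, utility 14 - 14 = 0.
Bid 10 instead: wins, pays 10, utility 14 - 10 = 4.
Since 4 > 0, bidding 10 is strictly better here, so truthful bidding is not dominant.

No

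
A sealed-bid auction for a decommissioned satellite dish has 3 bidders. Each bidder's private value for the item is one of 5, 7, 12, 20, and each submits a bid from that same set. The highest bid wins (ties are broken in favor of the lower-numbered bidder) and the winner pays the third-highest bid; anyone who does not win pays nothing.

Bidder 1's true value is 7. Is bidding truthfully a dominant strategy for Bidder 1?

No

Consider the case where Bidder 2 bids 5 and Bidder 3 bids 12.
Truthful bid 7: loses, pays 0, utility 0.
Bid 12 instead: wins, pays 5, utility 7 - 5 = 2.
Since 2 > 0, bidding 12 is strictly better here, so truthful bidding is not dominant.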